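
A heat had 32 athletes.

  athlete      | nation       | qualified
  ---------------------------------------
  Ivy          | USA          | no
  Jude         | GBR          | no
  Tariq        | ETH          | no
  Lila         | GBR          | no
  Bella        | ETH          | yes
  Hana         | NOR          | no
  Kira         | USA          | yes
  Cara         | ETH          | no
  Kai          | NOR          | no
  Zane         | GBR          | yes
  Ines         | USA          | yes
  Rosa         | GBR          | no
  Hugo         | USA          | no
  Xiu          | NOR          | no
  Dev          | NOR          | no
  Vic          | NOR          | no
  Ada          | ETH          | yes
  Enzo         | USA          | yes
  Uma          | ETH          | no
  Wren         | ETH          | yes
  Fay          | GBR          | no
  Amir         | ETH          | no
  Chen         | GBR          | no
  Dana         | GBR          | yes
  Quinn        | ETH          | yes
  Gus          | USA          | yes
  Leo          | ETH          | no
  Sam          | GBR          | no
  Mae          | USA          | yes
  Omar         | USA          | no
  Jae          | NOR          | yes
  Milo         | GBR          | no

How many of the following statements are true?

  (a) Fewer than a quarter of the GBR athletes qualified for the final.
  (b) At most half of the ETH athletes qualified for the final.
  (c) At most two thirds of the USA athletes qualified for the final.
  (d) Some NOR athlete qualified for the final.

4

(a) GBR: |A| = 9, |A ∩ B| = 2; needs |A ∩ B| / |A| < 1/4 — true.
(b) ETH: |A| = 9, |A ∩ B| = 4; needs |A ∩ B| ≤ |A ∖ B| — true.
(c) USA: |A| = 8, |A ∩ B| = 5; needs |A ∩ B| / |A| ≤ 2/3 — true.
(d) NOR: |A| = 6, |A ∩ B| = 1; needs A ∩ B ≠ ∅ (|A ∩ B| ≥ 1) — true.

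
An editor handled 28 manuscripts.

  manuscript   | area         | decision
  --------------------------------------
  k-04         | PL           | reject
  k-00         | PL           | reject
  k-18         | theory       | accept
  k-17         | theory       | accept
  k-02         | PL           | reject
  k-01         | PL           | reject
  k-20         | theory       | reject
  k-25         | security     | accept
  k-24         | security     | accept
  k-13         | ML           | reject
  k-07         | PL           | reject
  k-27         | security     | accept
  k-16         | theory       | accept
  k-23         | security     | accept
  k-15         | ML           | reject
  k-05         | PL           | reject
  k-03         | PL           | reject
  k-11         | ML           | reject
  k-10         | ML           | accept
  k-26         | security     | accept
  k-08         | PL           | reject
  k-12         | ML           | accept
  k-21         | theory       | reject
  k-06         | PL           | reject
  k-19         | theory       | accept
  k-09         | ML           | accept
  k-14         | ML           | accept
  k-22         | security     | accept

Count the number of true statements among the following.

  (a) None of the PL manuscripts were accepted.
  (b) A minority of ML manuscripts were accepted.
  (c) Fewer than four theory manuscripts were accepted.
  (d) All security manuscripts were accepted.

(a) PL: |A| = 9, |A ∩ B| = 0; needs A ∩ B = ∅ (|A ∩ B| = 0) — true.
(b) ML: |A| = 7, |A ∩ B| = 4; needs |A ∩ B| < |A ∖ B| — false.
(c) theory: |A| = 6, |A ∩ B| = 4; needs |A ∩ B| < 4 — false.
(d) security: |A| = 6, |A ∩ B| = 6; needs A ⊆ B, i.e. every element of A is in B (|A ∖ B| = 0) — true.

2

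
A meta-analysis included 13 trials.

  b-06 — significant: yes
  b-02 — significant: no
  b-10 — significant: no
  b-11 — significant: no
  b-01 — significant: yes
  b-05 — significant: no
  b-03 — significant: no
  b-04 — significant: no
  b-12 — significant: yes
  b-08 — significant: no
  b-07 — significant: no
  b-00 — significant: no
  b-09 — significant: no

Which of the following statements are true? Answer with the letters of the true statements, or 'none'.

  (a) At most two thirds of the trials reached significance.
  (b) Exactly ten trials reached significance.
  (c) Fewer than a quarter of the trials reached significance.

(a), (c)

|A| = 13, |A ∩ B| = 3, |A ∖ B| = 10.
(a) |A ∩ B| / |A| ≤ 2/3: holds.
(b) |A ∩ B| = 10: fails.
(c) |A ∩ B| / |A| < 1/4: holds.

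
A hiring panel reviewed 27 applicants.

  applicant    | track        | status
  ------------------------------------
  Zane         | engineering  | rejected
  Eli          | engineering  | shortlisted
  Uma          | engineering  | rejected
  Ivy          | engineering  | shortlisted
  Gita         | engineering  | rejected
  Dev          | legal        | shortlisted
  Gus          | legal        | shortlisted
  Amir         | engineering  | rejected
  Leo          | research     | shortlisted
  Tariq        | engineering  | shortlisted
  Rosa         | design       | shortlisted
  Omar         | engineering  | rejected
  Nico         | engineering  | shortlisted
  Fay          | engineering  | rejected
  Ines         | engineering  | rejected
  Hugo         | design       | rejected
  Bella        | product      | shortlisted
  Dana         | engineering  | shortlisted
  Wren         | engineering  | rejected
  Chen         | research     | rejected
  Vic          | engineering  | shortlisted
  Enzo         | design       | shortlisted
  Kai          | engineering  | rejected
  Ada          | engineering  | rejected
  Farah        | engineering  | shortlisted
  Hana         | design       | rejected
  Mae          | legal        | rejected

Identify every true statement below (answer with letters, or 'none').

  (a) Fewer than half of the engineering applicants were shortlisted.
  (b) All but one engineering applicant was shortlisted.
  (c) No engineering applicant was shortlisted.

|A| = 17, |A ∩ B| = 7, |A ∖ B| = 10.
(a) |A ∩ B| < |A ∖ B|: holds.
(b) |A ∖ B| = 1: fails.
(c) A ∩ B = ∅ (|A ∩ B| = 0): fails.

(a)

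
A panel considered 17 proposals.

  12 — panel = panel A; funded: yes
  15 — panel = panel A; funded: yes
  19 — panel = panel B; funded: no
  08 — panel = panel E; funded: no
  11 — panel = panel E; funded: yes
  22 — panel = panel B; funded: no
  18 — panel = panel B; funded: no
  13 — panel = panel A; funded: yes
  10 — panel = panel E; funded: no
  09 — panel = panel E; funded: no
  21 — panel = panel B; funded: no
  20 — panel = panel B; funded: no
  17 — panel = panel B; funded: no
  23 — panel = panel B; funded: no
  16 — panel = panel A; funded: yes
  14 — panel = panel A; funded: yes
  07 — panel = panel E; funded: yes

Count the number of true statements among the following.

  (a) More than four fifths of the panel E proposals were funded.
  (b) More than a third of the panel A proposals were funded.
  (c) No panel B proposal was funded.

2

(a) panel E: |A| = 5, |A ∩ B| = 2; needs |A ∩ B| / |A| > 4/5 — false.
(b) panel A: |A| = 5, |A ∩ B| = 5; needs |A ∩ B| / |A| > 1/3 — true.
(c) panel B: |A| = 7, |A ∩ B| = 0; needs A ∩ B = ∅ (|A ∩ B| = 0) — true.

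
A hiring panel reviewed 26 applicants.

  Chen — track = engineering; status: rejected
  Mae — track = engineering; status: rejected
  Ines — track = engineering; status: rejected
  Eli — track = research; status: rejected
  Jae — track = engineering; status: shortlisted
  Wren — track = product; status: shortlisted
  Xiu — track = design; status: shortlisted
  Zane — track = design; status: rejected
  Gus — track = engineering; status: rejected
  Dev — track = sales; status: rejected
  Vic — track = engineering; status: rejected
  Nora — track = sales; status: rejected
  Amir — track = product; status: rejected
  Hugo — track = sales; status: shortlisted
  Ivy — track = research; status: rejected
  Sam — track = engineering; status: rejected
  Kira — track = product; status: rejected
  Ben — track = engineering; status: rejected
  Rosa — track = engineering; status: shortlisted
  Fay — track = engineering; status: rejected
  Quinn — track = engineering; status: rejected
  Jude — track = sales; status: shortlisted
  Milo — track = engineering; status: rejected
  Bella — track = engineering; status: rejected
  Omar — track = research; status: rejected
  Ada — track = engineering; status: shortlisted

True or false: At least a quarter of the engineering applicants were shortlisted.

False

The determiner here denotes the relation: |A ∩ B| / |A| ≥ 1/4.
A (the restrictor) = {Chen, Mae, Ines, Jae, Gus, Vic, Sam, Ben, Rosa, Fay, Quinn, Milo, Bella, Ada}, |A| = 14.
A ∩ B = {Jae, Rosa, Ada}, so |A ∩ B| = 3.
A ∖ B = {Chen, Mae, Ines, Gus, Vic, Sam, Ben, Fay, Quinn, Milo, Bella}, so |A ∖ B| = 11.
|A ∩ B|/|A| = 3/14, so the statement is false.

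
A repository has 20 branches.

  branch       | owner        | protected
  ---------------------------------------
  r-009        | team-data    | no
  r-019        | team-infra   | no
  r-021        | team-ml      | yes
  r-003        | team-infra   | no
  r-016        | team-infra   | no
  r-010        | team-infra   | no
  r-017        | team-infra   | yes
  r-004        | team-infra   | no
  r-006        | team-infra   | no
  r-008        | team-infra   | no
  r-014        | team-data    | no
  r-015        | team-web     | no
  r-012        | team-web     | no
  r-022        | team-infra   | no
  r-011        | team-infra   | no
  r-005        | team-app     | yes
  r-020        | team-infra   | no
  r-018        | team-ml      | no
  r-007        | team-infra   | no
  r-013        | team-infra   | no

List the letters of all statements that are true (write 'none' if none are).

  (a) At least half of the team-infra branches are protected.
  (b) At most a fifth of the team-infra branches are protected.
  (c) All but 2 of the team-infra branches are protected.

(b)

|A| = 13, |A ∩ B| = 1, |A ∖ B| = 12.
(a) |A ∩ B| ≥ |A ∖ B|: fails.
(b) |A ∩ B| / |A| ≤ 1/5: holds.
(c) |A ∖ B| = 2: fails.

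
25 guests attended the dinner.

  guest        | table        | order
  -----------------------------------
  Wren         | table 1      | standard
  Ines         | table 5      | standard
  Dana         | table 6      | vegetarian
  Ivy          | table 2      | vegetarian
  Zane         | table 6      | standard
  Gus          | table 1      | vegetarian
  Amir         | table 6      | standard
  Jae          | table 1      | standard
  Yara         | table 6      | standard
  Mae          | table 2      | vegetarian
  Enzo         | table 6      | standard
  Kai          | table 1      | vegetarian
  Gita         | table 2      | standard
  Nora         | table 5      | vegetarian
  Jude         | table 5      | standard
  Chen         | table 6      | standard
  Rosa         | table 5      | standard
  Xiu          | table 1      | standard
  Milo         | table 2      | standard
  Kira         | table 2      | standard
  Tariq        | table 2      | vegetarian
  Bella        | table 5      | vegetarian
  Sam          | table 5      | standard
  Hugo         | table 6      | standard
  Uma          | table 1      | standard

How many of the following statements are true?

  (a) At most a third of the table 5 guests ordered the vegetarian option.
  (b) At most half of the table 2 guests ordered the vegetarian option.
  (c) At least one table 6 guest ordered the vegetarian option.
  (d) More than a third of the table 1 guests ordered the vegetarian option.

3

(a) table 5: |A| = 6, |A ∩ B| = 2; needs |A ∩ B| / |A| ≤ 1/3 — true.
(b) table 2: |A| = 6, |A ∩ B| = 3; needs |A ∩ B| ≤ |A ∖ B| — true.
(c) table 6: |A| = 7, |A ∩ B| = 1; needs A ∩ B ≠ ∅ (|A ∩ B| ≥ 1) — true.
(d) table 1: |A| = 6, |A ∩ B| = 2; needs |A ∩ B| / |A| > 1/3 — false.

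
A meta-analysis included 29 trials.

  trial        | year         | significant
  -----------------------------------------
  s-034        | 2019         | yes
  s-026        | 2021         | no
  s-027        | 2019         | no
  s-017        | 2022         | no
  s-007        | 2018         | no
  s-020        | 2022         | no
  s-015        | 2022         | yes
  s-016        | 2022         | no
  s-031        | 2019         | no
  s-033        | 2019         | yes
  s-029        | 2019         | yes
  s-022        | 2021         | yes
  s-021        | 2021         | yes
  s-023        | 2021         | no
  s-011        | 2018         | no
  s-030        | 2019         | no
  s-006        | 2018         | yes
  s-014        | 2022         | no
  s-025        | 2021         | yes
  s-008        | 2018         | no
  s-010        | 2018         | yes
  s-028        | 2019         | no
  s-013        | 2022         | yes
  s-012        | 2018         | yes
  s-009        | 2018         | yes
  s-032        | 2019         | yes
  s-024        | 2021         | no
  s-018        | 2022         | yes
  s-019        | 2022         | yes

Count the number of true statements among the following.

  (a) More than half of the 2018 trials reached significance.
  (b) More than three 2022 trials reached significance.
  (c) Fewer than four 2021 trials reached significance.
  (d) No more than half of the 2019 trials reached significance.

(a) 2018: |A| = 7, |A ∩ B| = 4; needs |A ∩ B| > |A ∖ B| — true.
(b) 2022: |A| = 8, |A ∩ B| = 4; needs |A ∩ B| > 3 — true.
(c) 2021: |A| = 6, |A ∩ B| = 3; needs |A ∩ B| < 4 — true.
(d) 2019: |A| = 8, |A ∩ B| = 4; needs |A ∩ B| ≤ |A ∖ B| — true.

4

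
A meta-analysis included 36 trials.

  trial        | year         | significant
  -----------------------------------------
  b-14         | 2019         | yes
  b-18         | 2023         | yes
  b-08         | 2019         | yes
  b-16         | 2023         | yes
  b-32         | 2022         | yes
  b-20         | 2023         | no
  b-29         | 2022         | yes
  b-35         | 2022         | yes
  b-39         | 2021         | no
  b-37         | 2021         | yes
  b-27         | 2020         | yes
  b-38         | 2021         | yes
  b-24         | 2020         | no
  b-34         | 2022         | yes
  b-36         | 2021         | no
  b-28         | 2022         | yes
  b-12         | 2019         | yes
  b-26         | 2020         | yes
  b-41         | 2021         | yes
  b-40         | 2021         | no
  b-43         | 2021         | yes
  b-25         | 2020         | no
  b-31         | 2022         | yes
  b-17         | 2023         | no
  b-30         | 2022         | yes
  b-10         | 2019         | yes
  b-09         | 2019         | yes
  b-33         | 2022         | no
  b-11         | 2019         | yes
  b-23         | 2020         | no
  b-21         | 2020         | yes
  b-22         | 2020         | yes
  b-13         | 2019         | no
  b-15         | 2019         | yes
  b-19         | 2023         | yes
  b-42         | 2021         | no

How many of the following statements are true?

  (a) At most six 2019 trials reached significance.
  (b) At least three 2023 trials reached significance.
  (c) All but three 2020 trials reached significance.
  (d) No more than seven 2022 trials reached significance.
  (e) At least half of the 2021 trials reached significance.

(a) 2019: |A| = 8, |A ∩ B| = 7; needs |A ∩ B| ≤ 6 — false.
(b) 2023: |A| = 5, |A ∩ B| = 3; needs |A ∩ B| ≥ 3 — true.
(c) 2020: |A| = 7, |A ∩ B| = 4; needs |A ∖ B| = 3 — true.
(d) 2022: |A| = 8, |A ∩ B| = 7; needs |A ∩ B| ≤ 7 — true.
(e) 2021: |A| = 8, |A ∩ B| = 4; needs |A ∩ B| ≥ |A ∖ B| — true.

4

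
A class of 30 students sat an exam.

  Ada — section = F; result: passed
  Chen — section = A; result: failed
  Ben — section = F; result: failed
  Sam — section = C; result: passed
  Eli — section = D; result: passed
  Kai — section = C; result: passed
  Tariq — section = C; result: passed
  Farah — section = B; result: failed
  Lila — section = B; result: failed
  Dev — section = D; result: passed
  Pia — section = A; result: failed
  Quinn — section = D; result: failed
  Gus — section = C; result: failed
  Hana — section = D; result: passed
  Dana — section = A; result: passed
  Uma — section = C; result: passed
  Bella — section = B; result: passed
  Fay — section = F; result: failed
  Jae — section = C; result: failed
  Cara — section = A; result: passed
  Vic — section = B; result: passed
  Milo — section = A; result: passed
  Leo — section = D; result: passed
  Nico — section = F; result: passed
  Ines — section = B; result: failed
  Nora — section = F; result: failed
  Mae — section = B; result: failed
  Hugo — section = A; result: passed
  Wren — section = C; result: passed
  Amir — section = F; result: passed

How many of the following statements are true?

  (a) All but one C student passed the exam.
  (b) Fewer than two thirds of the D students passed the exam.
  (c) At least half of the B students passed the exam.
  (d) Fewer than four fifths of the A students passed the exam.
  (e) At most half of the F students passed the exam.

(a) C: |A| = 7, |A ∩ B| = 5; needs |A ∖ B| = 1 — false.
(b) D: |A| = 5, |A ∩ B| = 4; needs |A ∩ B| / |A| < 2/3 — false.
(c) B: |A| = 6, |A ∩ B| = 2; needs |A ∩ B| ≥ |A ∖ B| — false.
(d) A: |A| = 6, |A ∩ B| = 4; needs |A ∩ B| / |A| < 4/5 — true.
(e) F: |A| = 6, |A ∩ B| = 3; needs |A ∩ B| ≤ |A ∖ B| — true.

2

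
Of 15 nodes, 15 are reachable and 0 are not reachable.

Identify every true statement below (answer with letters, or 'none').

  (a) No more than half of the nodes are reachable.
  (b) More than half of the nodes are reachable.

|A| = 15, |A ∩ B| = 15, |A ∖ B| = 0.
(a) |A ∩ B| ≤ |A ∖ B|: fails.
(b) |A ∩ B| > |A ∖ B|: holds.

(b)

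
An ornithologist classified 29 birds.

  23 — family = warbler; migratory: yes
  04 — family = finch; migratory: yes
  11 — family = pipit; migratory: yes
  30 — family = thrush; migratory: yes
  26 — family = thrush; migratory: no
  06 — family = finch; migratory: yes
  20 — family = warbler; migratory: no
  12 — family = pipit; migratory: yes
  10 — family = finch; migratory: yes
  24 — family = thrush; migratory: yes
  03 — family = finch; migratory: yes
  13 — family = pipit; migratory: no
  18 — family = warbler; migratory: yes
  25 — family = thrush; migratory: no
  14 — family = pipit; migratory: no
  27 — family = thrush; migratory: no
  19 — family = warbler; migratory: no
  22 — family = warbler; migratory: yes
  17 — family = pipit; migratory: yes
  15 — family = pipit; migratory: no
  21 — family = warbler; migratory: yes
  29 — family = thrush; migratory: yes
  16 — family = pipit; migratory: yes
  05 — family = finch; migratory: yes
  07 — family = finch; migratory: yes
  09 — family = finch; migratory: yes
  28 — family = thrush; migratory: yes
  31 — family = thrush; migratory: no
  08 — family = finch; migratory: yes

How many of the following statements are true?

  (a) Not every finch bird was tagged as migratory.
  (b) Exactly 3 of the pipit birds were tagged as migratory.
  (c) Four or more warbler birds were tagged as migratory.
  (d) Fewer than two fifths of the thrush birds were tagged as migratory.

1

(a) finch: |A| = 8, |A ∩ B| = 8; needs A ⊄ B (|A ∖ B| ≥ 1) — false.
(b) pipit: |A| = 7, |A ∩ B| = 4; needs |A ∩ B| = 3 — false.
(c) warbler: |A| = 6, |A ∩ B| = 4; needs |A ∩ B| ≥ 4 — true.
(d) thrush: |A| = 8, |A ∩ B| = 4; needs |A ∩ B| / |A| < 2/5 — false.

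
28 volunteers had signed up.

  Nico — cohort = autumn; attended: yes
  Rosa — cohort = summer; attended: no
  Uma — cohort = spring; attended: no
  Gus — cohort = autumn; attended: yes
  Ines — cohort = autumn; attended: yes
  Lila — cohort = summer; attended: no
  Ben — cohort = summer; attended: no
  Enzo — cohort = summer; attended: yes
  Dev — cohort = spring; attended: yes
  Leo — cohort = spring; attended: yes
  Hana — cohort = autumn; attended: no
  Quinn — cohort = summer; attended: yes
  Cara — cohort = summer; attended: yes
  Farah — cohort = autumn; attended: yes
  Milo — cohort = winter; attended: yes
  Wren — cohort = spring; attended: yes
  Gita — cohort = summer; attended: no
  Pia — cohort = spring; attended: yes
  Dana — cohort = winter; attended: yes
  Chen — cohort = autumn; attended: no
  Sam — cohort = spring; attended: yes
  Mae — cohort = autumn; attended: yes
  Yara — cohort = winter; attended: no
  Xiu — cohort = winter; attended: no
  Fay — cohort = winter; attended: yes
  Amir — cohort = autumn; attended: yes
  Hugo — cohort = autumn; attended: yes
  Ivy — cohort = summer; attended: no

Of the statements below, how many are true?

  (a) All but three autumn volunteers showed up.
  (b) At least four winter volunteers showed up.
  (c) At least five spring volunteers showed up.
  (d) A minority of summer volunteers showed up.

2

(a) autumn: |A| = 9, |A ∩ B| = 7; needs |A ∖ B| = 3 — false.
(b) winter: |A| = 5, |A ∩ B| = 3; needs |A ∩ B| ≥ 4 — false.
(c) spring: |A| = 6, |A ∩ B| = 5; needs |A ∩ B| ≥ 5 — true.
(d) summer: |A| = 8, |A ∩ B| = 3; needs |A ∩ B| < |A ∖ B| — true.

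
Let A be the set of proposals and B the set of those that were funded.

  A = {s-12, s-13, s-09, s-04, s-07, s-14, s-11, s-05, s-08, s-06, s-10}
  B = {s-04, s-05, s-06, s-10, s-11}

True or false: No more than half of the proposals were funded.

True

Truth condition: |A ∩ B| ≤ |A ∖ B|.
A (the restrictor) = {s-12, s-13, s-09, s-04, s-07, s-14, s-11, s-05, s-08, s-06, s-10}, |A| = 11.
A ∩ B = {s-04, s-11, s-05, s-06, s-10}, so |A ∩ B| = 5.
A ∖ B = {s-12, s-13, s-09, s-07, s-14, s-08}, so |A ∖ B| = 6.
5 < 6, so the statement is true.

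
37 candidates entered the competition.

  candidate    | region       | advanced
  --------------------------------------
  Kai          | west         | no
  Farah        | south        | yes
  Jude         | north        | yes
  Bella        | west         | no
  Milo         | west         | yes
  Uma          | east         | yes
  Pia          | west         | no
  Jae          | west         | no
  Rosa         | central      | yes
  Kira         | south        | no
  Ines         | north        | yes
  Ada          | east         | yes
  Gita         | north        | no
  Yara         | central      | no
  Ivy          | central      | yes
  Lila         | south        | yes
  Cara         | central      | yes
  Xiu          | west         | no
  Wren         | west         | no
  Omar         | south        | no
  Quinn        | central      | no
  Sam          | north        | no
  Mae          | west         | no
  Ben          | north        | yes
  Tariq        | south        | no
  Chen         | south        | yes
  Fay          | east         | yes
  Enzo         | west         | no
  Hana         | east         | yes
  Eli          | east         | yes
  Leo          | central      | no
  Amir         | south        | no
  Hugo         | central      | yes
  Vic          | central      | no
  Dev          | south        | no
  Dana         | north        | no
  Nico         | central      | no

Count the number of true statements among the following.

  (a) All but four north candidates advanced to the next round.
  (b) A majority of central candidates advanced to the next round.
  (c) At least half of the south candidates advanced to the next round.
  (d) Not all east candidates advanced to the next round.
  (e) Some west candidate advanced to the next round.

(a) north: |A| = 6, |A ∩ B| = 3; needs |A ∖ B| = 4 — false.
(b) central: |A| = 9, |A ∩ B| = 4; needs |A ∩ B| > |A ∖ B| — false.
(c) south: |A| = 8, |A ∩ B| = 3; needs |A ∩ B| ≥ |A ∖ B| — false.
(d) east: |A| = 5, |A ∩ B| = 5; needs A ⊄ B (|A ∖ B| ≥ 1) — false.
(e) west: |A| = 9, |A ∩ B| = 1; needs A ∩ B ≠ ∅ (|A ∩ B| ≥ 1) — true.

1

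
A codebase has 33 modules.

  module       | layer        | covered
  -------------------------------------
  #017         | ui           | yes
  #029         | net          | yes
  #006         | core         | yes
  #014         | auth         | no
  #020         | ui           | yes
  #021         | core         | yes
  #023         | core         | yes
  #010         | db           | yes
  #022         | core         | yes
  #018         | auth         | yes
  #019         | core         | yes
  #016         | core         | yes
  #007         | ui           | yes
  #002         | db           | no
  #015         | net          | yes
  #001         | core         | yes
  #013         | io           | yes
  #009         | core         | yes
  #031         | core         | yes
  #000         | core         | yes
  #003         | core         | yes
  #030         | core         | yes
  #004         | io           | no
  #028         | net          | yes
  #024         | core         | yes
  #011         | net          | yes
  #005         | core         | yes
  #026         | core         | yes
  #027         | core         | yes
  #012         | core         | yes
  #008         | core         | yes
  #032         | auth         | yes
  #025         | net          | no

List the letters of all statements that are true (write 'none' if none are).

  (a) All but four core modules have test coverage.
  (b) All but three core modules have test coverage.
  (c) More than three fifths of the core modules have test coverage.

(c)

|A| = 18, |A ∩ B| = 18, |A ∖ B| = 0.
(a) |A ∖ B| = 4: fails.
(b) |A ∖ B| = 3: fails.
(c) |A ∩ B| / |A| > 3/5: holds.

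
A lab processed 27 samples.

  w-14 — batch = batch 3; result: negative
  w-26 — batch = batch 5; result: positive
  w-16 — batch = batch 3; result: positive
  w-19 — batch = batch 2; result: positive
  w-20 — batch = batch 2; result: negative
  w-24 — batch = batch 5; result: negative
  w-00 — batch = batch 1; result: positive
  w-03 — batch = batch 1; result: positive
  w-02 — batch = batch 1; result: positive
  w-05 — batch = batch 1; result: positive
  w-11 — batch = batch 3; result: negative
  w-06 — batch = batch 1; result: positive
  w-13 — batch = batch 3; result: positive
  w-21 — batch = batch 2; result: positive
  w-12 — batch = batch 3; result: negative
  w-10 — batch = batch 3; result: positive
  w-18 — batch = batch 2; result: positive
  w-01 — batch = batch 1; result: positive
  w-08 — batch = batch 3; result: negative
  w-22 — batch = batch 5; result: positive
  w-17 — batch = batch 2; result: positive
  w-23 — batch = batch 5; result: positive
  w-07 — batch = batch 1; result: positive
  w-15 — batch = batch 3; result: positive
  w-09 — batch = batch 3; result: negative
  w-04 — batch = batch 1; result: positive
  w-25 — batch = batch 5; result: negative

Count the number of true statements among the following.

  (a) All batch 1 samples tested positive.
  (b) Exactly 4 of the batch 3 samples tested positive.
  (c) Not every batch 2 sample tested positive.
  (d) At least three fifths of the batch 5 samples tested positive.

4

(a) batch 1: |A| = 8, |A ∩ B| = 8; needs A ⊆ B, i.e. every element of A is in B (|A ∖ B| = 0) — true.
(b) batch 3: |A| = 9, |A ∩ B| = 4; needs |A ∩ B| = 4 — true.
(c) batch 2: |A| = 5, |A ∩ B| = 4; needs A ⊄ B (|A ∖ B| ≥ 1) — true.
(d) batch 5: |A| = 5, |A ∩ B| = 3; needs |A ∩ B| / |A| ≥ 3/5 — true.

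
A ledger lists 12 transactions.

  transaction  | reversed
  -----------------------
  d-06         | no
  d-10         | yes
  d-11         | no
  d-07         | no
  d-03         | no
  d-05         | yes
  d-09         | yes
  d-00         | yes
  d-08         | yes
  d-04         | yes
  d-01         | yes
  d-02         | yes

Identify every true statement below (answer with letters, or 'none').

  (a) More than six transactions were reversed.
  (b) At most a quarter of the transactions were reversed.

(a)

|A| = 12, |A ∩ B| = 8, |A ∖ B| = 4.
(a) |A ∩ B| > 6: holds.
(b) |A ∩ B| / |A| ≤ 1/4: fails.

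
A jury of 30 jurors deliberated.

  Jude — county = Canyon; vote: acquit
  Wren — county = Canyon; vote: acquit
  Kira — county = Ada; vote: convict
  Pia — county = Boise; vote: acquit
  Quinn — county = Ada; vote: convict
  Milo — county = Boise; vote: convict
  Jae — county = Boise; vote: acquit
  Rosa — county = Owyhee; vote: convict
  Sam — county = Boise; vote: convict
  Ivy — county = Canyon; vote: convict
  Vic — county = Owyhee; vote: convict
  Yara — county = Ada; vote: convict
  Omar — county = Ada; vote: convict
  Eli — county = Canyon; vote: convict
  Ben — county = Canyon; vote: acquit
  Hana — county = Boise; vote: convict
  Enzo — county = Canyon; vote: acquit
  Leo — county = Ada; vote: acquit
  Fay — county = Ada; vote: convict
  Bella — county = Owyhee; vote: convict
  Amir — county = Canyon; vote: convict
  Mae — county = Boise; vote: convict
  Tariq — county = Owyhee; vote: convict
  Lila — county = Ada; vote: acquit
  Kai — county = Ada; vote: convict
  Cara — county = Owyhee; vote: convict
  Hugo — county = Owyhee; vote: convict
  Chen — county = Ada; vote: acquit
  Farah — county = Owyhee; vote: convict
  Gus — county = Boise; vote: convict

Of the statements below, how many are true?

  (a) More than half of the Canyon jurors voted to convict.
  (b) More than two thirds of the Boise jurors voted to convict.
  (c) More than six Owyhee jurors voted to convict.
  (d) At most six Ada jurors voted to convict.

(a) Canyon: |A| = 7, |A ∩ B| = 3; needs |A ∩ B| > |A ∖ B| — false.
(b) Boise: |A| = 7, |A ∩ B| = 5; needs |A ∩ B| / |A| > 2/3 — true.
(c) Owyhee: |A| = 7, |A ∩ B| = 7; needs |A ∩ B| > 6 — true.
(d) Ada: |A| = 9, |A ∩ B| = 6; needs |A ∩ B| ≤ 6 — true.

3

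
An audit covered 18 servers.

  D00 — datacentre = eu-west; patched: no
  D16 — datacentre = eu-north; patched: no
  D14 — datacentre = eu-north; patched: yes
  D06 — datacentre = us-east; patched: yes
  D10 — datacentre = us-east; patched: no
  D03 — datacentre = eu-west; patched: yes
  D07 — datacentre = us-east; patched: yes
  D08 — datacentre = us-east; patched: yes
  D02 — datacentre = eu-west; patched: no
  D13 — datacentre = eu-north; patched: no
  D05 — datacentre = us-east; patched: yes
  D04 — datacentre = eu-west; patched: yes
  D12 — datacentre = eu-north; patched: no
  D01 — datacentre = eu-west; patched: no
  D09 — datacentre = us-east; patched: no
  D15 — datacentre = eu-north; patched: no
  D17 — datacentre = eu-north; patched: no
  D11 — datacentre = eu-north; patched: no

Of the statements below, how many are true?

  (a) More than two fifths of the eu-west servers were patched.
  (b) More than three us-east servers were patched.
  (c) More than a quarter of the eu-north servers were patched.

(a) eu-west: |A| = 5, |A ∩ B| = 2; needs |A ∩ B| / |A| > 2/5 — false.
(b) us-east: |A| = 6, |A ∩ B| = 4; needs |A ∩ B| > 3 — true.
(c) eu-north: |A| = 7, |A ∩ B| = 1; needs |A ∩ B| / |A| > 1/4 — false.

1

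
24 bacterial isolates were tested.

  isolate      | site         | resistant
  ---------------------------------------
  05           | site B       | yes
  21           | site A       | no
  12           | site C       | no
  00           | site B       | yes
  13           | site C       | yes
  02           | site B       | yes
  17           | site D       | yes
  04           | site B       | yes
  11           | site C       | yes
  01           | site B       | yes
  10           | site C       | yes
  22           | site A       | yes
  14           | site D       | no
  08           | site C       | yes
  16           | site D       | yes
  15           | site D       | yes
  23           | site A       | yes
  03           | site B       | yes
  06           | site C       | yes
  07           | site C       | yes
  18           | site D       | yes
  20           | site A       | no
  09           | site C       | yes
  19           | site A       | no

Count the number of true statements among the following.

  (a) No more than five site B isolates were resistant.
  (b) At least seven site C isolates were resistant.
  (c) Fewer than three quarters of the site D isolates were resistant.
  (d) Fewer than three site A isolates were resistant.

2

(a) site B: |A| = 6, |A ∩ B| = 6; needs |A ∩ B| ≤ 5 — false.
(b) site C: |A| = 8, |A ∩ B| = 7; needs |A ∩ B| ≥ 7 — true.
(c) site D: |A| = 5, |A ∩ B| = 4; needs |A ∩ B| / |A| < 3/4 — false.
(d) site A: |A| = 5, |A ∩ B| = 2; needs |A ∩ B| < 3 — true.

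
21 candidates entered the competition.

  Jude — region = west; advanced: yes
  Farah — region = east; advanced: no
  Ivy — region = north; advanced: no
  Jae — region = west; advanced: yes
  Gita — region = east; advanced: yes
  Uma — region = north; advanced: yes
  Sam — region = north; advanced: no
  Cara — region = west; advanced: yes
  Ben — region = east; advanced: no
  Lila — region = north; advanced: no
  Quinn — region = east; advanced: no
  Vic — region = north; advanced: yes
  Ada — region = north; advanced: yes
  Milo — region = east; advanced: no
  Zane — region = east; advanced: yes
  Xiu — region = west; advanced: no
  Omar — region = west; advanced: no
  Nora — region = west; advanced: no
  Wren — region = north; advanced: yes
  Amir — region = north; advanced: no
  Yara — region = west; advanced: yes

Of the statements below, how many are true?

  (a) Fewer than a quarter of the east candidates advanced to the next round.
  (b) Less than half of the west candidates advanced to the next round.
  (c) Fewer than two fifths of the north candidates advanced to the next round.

(a) east: |A| = 6, |A ∩ B| = 2; needs |A ∩ B| / |A| < 1/4 — false.
(b) west: |A| = 7, |A ∩ B| = 4; needs |A ∩ B| < |A ∖ B| — false.
(c) north: |A| = 8, |A ∩ B| = 4; needs |A ∩ B| / |A| < 2/5 — false.

0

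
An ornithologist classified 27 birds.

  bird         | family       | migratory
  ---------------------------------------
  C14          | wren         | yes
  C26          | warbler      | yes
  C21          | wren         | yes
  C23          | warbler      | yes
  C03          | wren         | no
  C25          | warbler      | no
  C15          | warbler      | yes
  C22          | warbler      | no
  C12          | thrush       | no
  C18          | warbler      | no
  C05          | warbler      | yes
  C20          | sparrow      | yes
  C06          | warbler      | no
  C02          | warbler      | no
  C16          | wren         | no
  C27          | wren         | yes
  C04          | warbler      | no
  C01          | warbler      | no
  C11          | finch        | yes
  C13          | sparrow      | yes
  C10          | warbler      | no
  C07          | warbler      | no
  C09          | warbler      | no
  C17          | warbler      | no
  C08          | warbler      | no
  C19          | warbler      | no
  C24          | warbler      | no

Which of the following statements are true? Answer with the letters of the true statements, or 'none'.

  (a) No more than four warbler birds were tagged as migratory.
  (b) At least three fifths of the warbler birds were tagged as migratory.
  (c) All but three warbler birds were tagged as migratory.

|A| = 18, |A ∩ B| = 4, |A ∖ B| = 14.
(a) |A ∩ B| ≤ 4: holds.
(b) |A ∩ B| / |A| ≥ 3/5: fails.
(c) |A ∖ B| = 3: fails.

(a)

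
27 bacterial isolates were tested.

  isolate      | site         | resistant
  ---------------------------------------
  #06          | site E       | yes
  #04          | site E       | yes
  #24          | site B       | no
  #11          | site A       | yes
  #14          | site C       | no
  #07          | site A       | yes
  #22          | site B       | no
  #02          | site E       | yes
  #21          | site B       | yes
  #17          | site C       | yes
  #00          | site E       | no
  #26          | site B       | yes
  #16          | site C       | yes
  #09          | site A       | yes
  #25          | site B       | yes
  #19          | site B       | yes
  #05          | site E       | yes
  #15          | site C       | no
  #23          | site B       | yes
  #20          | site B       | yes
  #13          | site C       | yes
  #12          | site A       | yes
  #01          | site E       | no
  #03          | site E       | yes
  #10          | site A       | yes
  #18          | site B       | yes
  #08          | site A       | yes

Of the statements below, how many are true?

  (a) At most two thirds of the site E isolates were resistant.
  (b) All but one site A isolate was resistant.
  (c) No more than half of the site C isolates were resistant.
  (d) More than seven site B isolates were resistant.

0

(a) site E: |A| = 7, |A ∩ B| = 5; needs |A ∩ B| / |A| ≤ 2/3 — false.
(b) site A: |A| = 6, |A ∩ B| = 6; needs |A ∖ B| = 1 — false.
(c) site C: |A| = 5, |A ∩ B| = 3; needs |A ∩ B| ≤ |A ∖ B| — false.
(d) site B: |A| = 9, |A ∩ B| = 7; needs |A ∩ B| > 7 — false.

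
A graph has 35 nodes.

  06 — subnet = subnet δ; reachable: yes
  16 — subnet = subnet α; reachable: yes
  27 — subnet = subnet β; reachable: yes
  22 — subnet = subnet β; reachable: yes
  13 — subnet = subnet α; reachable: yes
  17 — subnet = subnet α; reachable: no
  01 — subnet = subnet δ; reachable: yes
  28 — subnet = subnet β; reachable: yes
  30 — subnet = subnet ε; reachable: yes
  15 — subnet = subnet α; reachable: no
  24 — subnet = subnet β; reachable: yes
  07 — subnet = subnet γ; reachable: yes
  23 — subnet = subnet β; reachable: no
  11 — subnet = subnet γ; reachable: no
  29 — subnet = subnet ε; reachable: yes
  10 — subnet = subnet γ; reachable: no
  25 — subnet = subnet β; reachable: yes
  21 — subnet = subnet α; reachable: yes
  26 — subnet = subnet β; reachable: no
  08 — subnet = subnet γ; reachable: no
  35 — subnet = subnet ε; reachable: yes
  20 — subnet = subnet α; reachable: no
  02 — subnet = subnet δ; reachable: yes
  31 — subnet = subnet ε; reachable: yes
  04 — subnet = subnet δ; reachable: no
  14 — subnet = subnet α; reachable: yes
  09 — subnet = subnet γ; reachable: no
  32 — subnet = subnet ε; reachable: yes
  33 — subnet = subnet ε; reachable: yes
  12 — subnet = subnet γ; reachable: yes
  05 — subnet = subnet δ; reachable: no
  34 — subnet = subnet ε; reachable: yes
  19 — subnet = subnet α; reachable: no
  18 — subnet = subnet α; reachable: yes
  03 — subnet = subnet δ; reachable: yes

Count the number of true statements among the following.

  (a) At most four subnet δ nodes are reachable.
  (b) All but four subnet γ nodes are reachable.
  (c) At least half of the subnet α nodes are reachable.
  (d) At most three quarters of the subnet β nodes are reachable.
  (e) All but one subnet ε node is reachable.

(a) subnet δ: |A| = 6, |A ∩ B| = 4; needs |A ∩ B| ≤ 4 — true.
(b) subnet γ: |A| = 6, |A ∩ B| = 2; needs |A ∖ B| = 4 — true.
(c) subnet α: |A| = 9, |A ∩ B| = 5; needs |A ∩ B| ≥ |A ∖ B| — true.
(d) subnet β: |A| = 7, |A ∩ B| = 5; needs |A ∩ B| / |A| ≤ 3/4 — true.
(e) subnet ε: |A| = 7, |A ∩ B| = 7; needs |A ∖ B| = 1 — false.

4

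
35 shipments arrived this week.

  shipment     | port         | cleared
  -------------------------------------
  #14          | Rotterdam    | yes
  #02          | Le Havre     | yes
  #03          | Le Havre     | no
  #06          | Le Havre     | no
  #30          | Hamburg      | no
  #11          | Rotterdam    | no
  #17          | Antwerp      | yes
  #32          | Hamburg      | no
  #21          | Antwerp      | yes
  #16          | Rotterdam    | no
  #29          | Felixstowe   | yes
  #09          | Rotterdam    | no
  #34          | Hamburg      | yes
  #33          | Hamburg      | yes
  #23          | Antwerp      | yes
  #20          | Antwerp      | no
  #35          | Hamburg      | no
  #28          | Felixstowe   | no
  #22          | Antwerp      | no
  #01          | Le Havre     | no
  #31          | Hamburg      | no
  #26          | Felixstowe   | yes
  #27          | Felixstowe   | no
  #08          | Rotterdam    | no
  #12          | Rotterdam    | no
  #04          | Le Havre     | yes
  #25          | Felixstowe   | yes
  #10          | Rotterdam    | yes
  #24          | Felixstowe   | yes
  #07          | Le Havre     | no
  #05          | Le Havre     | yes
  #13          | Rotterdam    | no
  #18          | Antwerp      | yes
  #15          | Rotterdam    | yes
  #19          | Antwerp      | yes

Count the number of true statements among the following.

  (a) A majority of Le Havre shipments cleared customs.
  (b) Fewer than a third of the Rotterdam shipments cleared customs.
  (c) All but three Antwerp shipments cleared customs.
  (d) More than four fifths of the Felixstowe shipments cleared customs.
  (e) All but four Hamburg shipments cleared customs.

1

(a) Le Havre: |A| = 7, |A ∩ B| = 3; needs |A ∩ B| > |A ∖ B| — false.
(b) Rotterdam: |A| = 9, |A ∩ B| = 3; needs |A ∩ B| / |A| < 1/3 — false.
(c) Antwerp: |A| = 7, |A ∩ B| = 5; needs |A ∖ B| = 3 — false.
(d) Felixstowe: |A| = 6, |A ∩ B| = 4; needs |A ∩ B| / |A| > 4/5 — false.
(e) Hamburg: |A| = 6, |A ∩ B| = 2; needs |A ∖ B| = 4 — true.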